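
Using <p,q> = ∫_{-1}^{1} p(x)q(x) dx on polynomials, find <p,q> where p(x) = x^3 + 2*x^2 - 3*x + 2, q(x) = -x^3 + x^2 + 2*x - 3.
<p,q> = -1696/105

Expand the product: p(x)·q(x) = -x^6 - x^5 + 7*x^4 - 4*x^3 - 10*x^2 + 13*x - 6.
∫_{-1}^{1} of each monomial x^k gives [2/(k+1) if k even, 0 if k odd]. Integrating term-by-term (or equivalently evaluating the antiderivative F(x) = -x^7/7 - x^6/6 + 7*x^5/5 - x^4 - 10*x^3/3 + 13*x^2/2 - 6*x at the endpoints):
  F(1) − F(−1) = -96/35 − (1408/105) = -1696/105.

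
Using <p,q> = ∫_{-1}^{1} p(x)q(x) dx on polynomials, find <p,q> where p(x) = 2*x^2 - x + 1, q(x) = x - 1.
<p,q> = -4

Expand the product: p(x)·q(x) = 2*x^3 - 3*x^2 + 2*x - 1.
∫_{-1}^{1} of each monomial x^k gives [2/(k+1) if k even, 0 if k odd]. Integrating term-by-term (or equivalently evaluating the antiderivative F(x) = x^4/2 - x^3 + x^2 - x at the endpoints):
  F(1) − F(−1) = -1/2 − (7/2) = -4.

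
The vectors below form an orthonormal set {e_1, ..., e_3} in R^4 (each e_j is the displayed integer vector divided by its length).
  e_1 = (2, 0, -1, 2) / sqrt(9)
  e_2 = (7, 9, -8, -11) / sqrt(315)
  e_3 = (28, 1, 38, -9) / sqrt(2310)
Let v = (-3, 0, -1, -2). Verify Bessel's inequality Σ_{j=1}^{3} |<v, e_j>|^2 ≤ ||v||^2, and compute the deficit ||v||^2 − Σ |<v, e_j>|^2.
Σ |<v, e_j>|^2 = 460/33; ||v||^2 = 14; deficit = 2/33

Write each e_j = u_j / sqrt(<u_j, u_j>) where u_j is the displayed integer vector. Then <v, e_j> = <v, u_j> / sqrt(<u_j, u_j>), so |<v, e_j>|^2 = <v, u_j>^2 / <u_j, u_j>.
Coefficients: <v, e_1> = -9/sqrt(9), <v, e_2> = 9/sqrt(315), <v, e_3> = -104/sqrt(2310).
Square and sum: Σ |<v, e_j>|^2 = 460/33.
Compute ||v||^2 = v·v = 14.
Deficit = 14 − 460/33 = 2/33 ≥ 0, confirming Bessel's inequality. (The deficit equals ||v − Σ <v,e_j> e_j||^2, the squared distance from v to span{e_j}.)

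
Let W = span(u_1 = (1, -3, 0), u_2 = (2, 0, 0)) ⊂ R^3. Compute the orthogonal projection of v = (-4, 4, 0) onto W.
proj_W(v) = (-4, 4, 0)

Set up U = [u_1 | ... | u_2] ∈ R^(3×2). The projector onto W = col(U) is P = U (U^T U)^(-1) U^T.
Compute U^T U =
  [10, 2]
  [2, 4],
and U^T v = (-16, -8).
Solve U^T U · c = U^T v for the coefficients: c = (-4/3, -4/3). The projection is proj_W(v) = U c.
Check: (v - proj_W(v)) · u_1 = 0  (should be 0).
Check: (v - proj_W(v)) · u_2 = 0  (should be 0).
Result: proj_W(v) = (-4, 4, 0).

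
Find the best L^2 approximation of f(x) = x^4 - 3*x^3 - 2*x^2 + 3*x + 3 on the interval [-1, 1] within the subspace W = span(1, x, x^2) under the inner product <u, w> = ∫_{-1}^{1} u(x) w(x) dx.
g(x) = -8*x^2/7 + 6*x/5 + 102/35

The best approximation g ∈ W is the orthogonal projection of f onto W. Writing g = a_0 + a_1 x + a_2 x^2, the coefficients solve the normal equations G · a = b where
  G_{ij} = <φ_i, φ_j> and b_i = <f, φ_i>, with φ_0 = 1, φ_1 = x, φ_2 = x^2.
G =
  [2, 0, 2/3]
  [0, 2/3, 0]
  [2/3, 0, 2/5],
b = (76/15, 4/5, 52/35).
Solving gives a_0 = 102/35, a_1 = 6/5, a_2 = -8/7, so
  g(x) = -8*x^2/7 + 6*x/5 + 102/35.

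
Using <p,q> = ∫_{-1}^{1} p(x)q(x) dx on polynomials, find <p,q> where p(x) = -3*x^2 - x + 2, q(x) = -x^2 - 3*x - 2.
<p,q> = -32/15

Expand the product: p(x)·q(x) = 3*x^4 + 10*x^3 + 7*x^2 - 4*x - 4.
∫_{-1}^{1} of each monomial x^k gives [2/(k+1) if k even, 0 if k odd]. Integrating term-by-term (or equivalently evaluating the antiderivative F(x) = 3*x^5/5 + 5*x^4/2 + 7*x^3/3 - 2*x^2 - 4*x at the endpoints):
  F(1) − F(−1) = -17/30 − (47/30) = -32/15.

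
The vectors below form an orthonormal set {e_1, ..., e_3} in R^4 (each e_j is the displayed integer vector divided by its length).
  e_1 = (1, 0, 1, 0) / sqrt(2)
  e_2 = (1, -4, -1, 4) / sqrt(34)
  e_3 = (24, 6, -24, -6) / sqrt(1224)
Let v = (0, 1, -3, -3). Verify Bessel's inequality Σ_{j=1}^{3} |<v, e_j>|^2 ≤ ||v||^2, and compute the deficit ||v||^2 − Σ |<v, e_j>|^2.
Σ |<v, e_j>|^2 = 17; ||v||^2 = 19; deficit = 2

Write each e_j = u_j / sqrt(<u_j, u_j>) where u_j is the displayed integer vector. Then <v, e_j> = <v, u_j> / sqrt(<u_j, u_j>), so |<v, e_j>|^2 = <v, u_j>^2 / <u_j, u_j>.
Coefficients: <v, e_1> = -3/sqrt(2), <v, e_2> = -13/sqrt(34), <v, e_3> = 96/sqrt(1224).
Square and sum: Σ |<v, e_j>|^2 = 17.
Compute ||v||^2 = v·v = 19.
Deficit = 19 − 17 = 2 ≥ 0, confirming Bessel's inequality. (The deficit equals ||v − Σ <v,e_j> e_j||^2, the squared distance from v to span{e_j}.)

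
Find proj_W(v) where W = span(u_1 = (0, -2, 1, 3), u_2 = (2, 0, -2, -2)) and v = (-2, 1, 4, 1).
proj_W(v) = (-3, 1, 5/2, 3/2)

Set up U = [u_1 | ... | u_2] ∈ R^(4×2). The projector onto W = col(U) is P = U (U^T U)^(-1) U^T.
Compute U^T U =
  [14, -8]
  [-8, 12],
and U^T v = (5, -14).
Solve U^T U · c = U^T v for the coefficients: c = (-1/2, -3/2). The projection is proj_W(v) = U c.
Check: (v - proj_W(v)) · u_1 = 0  (should be 0).
Check: (v - proj_W(v)) · u_2 = 0  (should be 0).
Result: proj_W(v) = (-3, 1, 5/2, 3/2).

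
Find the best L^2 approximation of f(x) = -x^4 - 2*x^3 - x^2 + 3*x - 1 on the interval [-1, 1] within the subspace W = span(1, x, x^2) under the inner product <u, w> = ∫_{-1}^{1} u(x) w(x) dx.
g(x) = -13*x^2/7 + 9*x/5 - 32/35

The best approximation g ∈ W is the orthogonal projection of f onto W. Writing g = a_0 + a_1 x + a_2 x^2, the coefficients solve the normal equations G · a = b where
  G_{ij} = <φ_i, φ_j> and b_i = <f, φ_i>, with φ_0 = 1, φ_1 = x, φ_2 = x^2.
G =
  [2, 0, 2/3]
  [0, 2/3, 0]
  [2/3, 0, 2/5],
b = (-46/15, 6/5, -142/105).
Solving gives a_0 = -32/35, a_1 = 9/5, a_2 = -13/7, so
  g(x) = -13*x^2/7 + 9*x/5 - 32/35.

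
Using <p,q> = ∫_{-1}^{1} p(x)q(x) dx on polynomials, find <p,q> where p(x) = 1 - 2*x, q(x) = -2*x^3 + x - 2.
<p,q> = -56/15

Expand the product: p(x)·q(x) = 4*x^4 - 2*x^3 - 2*x^2 + 5*x - 2.
∫_{-1}^{1} of each monomial x^k gives [2/(k+1) if k even, 0 if k odd]. Integrating term-by-term (or equivalently evaluating the antiderivative F(x) = 4*x^5/5 - x^4/2 - 2*x^3/3 + 5*x^2/2 - 2*x at the endpoints):
  F(1) − F(−1) = 2/15 − (58/15) = -56/15.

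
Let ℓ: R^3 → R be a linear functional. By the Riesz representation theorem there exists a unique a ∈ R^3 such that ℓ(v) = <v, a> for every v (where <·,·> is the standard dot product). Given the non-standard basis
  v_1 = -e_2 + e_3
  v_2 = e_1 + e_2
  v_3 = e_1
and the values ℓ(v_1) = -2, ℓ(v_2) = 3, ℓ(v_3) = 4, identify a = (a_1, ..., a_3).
a = (4, -1, -3)

Write a = (a_1, ..., a_3) in the standard basis. For each basis vector v_i, ℓ(v_i) = <v_i, a> is a linear equation in the a_j's. Collect the n equations into a matrix system V a = ℓ, where row i of V is v_i (expressed in the standard basis). Since V is invertible (lower-triangular with 1s on the diagonal, up to permutation), solve by back-substitution:
  V =
[[0, -1, 1],
 [1, 1, 0],
 [1, 0, 0]]
  V a = (-2, 3, 4)
Solving gives a = (4, -1, -3).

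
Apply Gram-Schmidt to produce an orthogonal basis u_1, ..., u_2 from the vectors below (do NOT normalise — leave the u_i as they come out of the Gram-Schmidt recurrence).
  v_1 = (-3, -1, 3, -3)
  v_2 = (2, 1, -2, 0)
Orthogonal basis:
  u_1 = (-3, -1, 3, -3)
  u_2 = (17/28, 15/28, -17/28, -39/28)

Apply the Gram-Schmidt recurrence
  u_1 = v_1
  u_i = v_i − Σ_{j<i} ((v_i · u_j) / (u_j · u_j)) · u_j.

Step by step this gives:
  u_1 = (-3, -1, 3, -3)
  u_2 = (17/28, 15/28, -17/28, -39/28)

Orthogonality check:
  u_2 · u_1 = 0 (should be 0)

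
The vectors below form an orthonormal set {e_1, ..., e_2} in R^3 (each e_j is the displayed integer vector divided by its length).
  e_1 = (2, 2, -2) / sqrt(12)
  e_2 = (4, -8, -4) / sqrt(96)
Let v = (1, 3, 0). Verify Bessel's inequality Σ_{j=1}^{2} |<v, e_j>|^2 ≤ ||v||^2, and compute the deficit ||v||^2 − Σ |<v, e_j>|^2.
Σ |<v, e_j>|^2 = 19/2; ||v||^2 = 10; deficit = 1/2

Write each e_j = u_j / sqrt(<u_j, u_j>) where u_j is the displayed integer vector. Then <v, e_j> = <v, u_j> / sqrt(<u_j, u_j>), so |<v, e_j>|^2 = <v, u_j>^2 / <u_j, u_j>.
Coefficients: <v, e_1> = 8/sqrt(12), <v, e_2> = -20/sqrt(96).
Square and sum: Σ |<v, e_j>|^2 = 19/2.
Compute ||v||^2 = v·v = 10.
Deficit = 10 − 19/2 = 1/2 ≥ 0, confirming Bessel's inequality. (The deficit equals ||v − Σ <v,e_j> e_j||^2, the squared distance from v to span{e_j}.)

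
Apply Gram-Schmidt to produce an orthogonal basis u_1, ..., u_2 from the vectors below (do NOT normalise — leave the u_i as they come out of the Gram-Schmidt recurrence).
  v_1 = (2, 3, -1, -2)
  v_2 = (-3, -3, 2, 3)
Orthogonal basis:
  u_1 = (2, 3, -1, -2)
  u_2 = (-4/9, 5/6, 13/18, 4/9)

Apply the Gram-Schmidt recurrence
  u_1 = v_1
  u_i = v_i − Σ_{j<i} ((v_i · u_j) / (u_j · u_j)) · u_j.

Step by step this gives:
  u_1 = (2, 3, -1, -2)
  u_2 = (-4/9, 5/6, 13/18, 4/9)

Orthogonality check:
  u_2 · u_1 = 0 (should be 0)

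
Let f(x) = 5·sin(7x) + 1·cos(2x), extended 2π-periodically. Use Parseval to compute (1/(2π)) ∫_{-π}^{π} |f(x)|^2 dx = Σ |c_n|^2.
Σ |c_n|^2 = 13

Expand |f|^2 and use orthogonality of {sin(nx), cos(mx)} on [-π, π]:
  ∫_{-π}^{π} sin(nx)^2 dx = π, ∫ cos(mx)^2 dx = π, and cross terms integrate to 0.
So ∫_{-π}^{π} f(x)^2 dx = 5^2 · π + 1^2 · π = (25 + 1)π.
Divide by 2π: (25 + 1)/2 = 13.
By Parseval, this equals Σ |c_n|^2.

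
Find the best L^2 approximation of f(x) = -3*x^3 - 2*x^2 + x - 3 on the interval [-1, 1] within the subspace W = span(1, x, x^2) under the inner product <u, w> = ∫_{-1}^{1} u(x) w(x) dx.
g(x) = -2*x^2 - 4*x/5 - 3

The best approximation g ∈ W is the orthogonal projection of f onto W. Writing g = a_0 + a_1 x + a_2 x^2, the coefficients solve the normal equations G · a = b where
  G_{ij} = <φ_i, φ_j> and b_i = <f, φ_i>, with φ_0 = 1, φ_1 = x, φ_2 = x^2.
G =
  [2, 0, 2/3]
  [0, 2/3, 0]
  [2/3, 0, 2/5],
b = (-22/3, -8/15, -14/5).
Solving gives a_0 = -3, a_1 = -4/5, a_2 = -2, so
  g(x) = -2*x^2 - 4*x/5 - 3.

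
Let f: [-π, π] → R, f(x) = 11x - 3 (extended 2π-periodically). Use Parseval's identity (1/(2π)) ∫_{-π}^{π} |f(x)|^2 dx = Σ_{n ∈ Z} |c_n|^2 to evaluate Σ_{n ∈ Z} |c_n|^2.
Σ |c_n|^2 = 121π^2/3 + 9

Expand and integrate term by term over [-π, π]:
  ∫ (11x)^2 dx = 121·(2π^3/3); ∫ 2·11·(-3)·x dx = 0 (odd integrand); ∫ (-3)^2 dx = 9·2π.
So (1/(2π)) ∫_{-π}^{π} (11x - 3)^2 dx = 121π^2/3 + 9 = 121π^2/3 + 9.
Parseval ⇒ Σ |c_n|^2 = 121π^2/3 + 9.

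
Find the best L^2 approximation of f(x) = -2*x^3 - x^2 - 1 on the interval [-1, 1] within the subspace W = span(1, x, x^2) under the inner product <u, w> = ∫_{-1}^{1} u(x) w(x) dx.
g(x) = -x^2 - 6*x/5 - 1

The best approximation g ∈ W is the orthogonal projection of f onto W. Writing g = a_0 + a_1 x + a_2 x^2, the coefficients solve the normal equations G · a = b where
  G_{ij} = <φ_i, φ_j> and b_i = <f, φ_i>, with φ_0 = 1, φ_1 = x, φ_2 = x^2.
G =
  [2, 0, 2/3]
  [0, 2/3, 0]
  [2/3, 0, 2/5],
b = (-8/3, -4/5, -16/15).
Solving gives a_0 = -1, a_1 = -6/5, a_2 = -1, so
  g(x) = -x^2 - 6*x/5 - 1.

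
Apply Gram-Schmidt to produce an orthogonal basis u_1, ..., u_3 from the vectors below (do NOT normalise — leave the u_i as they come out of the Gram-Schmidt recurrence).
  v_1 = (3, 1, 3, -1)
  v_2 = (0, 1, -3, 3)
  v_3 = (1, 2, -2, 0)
Orthogonal basis:
  u_1 = (3, 1, 3, -1)
  u_2 = (33/20, 31/20, -27/20, 49/20)
  u_3 = (52/259, 300/259, -278/259, -54/37)

Apply the Gram-Schmidt recurrence
  u_1 = v_1
  u_i = v_i − Σ_{j<i} ((v_i · u_j) / (u_j · u_j)) · u_j.

Step by step this gives:
  u_1 = (3, 1, 3, -1)
  u_2 = (33/20, 31/20, -27/20, 49/20)
  u_3 = (52/259, 300/259, -278/259, -54/37)

Orthogonality check:
  u_2 · u_1 = 0 (should be 0)
  u_3 · u_1 = 0 (should be 0)
  u_3 · u_2 = 0 (should be 0)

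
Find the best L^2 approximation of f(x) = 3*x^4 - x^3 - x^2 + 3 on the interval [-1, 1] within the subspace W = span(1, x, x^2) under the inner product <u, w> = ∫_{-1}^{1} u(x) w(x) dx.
g(x) = 11*x^2/7 - 3*x/5 + 96/35

The best approximation g ∈ W is the orthogonal projection of f onto W. Writing g = a_0 + a_1 x + a_2 x^2, the coefficients solve the normal equations G · a = b where
  G_{ij} = <φ_i, φ_j> and b_i = <f, φ_i>, with φ_0 = 1, φ_1 = x, φ_2 = x^2.
G =
  [2, 0, 2/3]
  [0, 2/3, 0]
  [2/3, 0, 2/5],
b = (98/15, -2/5, 86/35).
Solving gives a_0 = 96/35, a_1 = -3/5, a_2 = 11/7, so
  g(x) = 11*x^2/7 - 3*x/5 + 96/35.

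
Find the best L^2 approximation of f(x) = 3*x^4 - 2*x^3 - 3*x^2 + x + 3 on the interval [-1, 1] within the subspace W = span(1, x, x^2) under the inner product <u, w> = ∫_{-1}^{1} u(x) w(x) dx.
g(x) = -3*x^2/7 - x/5 + 96/35

The best approximation g ∈ W is the orthogonal projection of f onto W. Writing g = a_0 + a_1 x + a_2 x^2, the coefficients solve the normal equations G · a = b where
  G_{ij} = <φ_i, φ_j> and b_i = <f, φ_i>, with φ_0 = 1, φ_1 = x, φ_2 = x^2.
G =
  [2, 0, 2/3]
  [0, 2/3, 0]
  [2/3, 0, 2/5],
b = (26/5, -2/15, 58/35).
Solving gives a_0 = 96/35, a_1 = -1/5, a_2 = -3/7, so
  g(x) = -3*x^2/7 - x/5 + 96/35.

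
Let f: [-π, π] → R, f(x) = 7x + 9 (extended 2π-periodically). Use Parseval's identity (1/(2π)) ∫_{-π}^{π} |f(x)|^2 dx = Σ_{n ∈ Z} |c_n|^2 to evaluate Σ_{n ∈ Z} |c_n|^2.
Σ |c_n|^2 = 49π^2/3 + 81

Expand and integrate term by term over [-π, π]:
  ∫ (7x)^2 dx = 49·(2π^3/3); ∫ 2·7·(9)·x dx = 0 (odd integrand); ∫ 9^2 dx = 81·2π.
So (1/(2π)) ∫_{-π}^{π} (7x + 9)^2 dx = 49π^2/3 + 81 = 49π^2/3 + 81.
Parseval ⇒ Σ |c_n|^2 = 49π^2/3 + 81.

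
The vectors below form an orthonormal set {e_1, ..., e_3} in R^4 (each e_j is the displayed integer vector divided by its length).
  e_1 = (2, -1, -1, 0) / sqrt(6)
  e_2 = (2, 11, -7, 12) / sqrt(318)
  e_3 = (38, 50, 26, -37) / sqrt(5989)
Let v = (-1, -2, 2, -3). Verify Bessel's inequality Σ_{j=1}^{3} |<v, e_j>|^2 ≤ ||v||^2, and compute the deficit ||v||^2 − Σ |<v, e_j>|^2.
Σ |<v, e_j>|^2 = 2033/113; ||v||^2 = 18; deficit = 1/113

Write each e_j = u_j / sqrt(<u_j, u_j>) where u_j is the displayed integer vector. Then <v, e_j> = <v, u_j> / sqrt(<u_j, u_j>), so |<v, e_j>|^2 = <v, u_j>^2 / <u_j, u_j>.
Coefficients: <v, e_1> = -2/sqrt(6), <v, e_2> = -74/sqrt(318), <v, e_3> = 25/sqrt(5989).
Square and sum: Σ |<v, e_j>|^2 = 2033/113.
Compute ||v||^2 = v·v = 18.
Deficit = 18 − 2033/113 = 1/113 ≥ 0, confirming Bessel's inequality. (The deficit equals ||v − Σ <v,e_j> e_j||^2, the squared distance from v to span{e_j}.)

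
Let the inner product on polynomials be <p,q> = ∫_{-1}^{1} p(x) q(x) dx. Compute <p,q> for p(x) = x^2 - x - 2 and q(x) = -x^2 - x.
<p,q> = 8/5

Expand the product: p(x)·q(x) = -x^4 + 3*x^2 + 2*x.
∫_{-1}^{1} of each monomial x^k gives [2/(k+1) if k even, 0 if k odd]. Integrating term-by-term (or equivalently evaluating the antiderivative F(x) = -x^5/5 + x^3 + x^2 at the endpoints):
  F(1) − F(−1) = 9/5 − (1/5) = 8/5.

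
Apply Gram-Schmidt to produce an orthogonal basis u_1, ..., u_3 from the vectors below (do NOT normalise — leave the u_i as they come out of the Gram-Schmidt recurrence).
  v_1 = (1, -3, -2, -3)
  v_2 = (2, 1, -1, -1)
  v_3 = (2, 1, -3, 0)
Orthogonal basis:
  u_1 = (1, -3, -2, -3)
  u_2 = (42/23, 35/23, -15/23, -11/23)
  u_3 = (-41/145, -2/29, -53/29, 173/145)

Apply the Gram-Schmidt recurrence
  u_1 = v_1
  u_i = v_i − Σ_{j<i} ((v_i · u_j) / (u_j · u_j)) · u_j.

Step by step this gives:
  u_1 = (1, -3, -2, -3)
  u_2 = (42/23, 35/23, -15/23, -11/23)
  u_3 = (-41/145, -2/29, -53/29, 173/145)

Orthogonality check:
  u_2 · u_1 = 0 (should be 0)
  u_3 · u_1 = 0 (should be 0)
  u_3 · u_2 = 0 (should be 0)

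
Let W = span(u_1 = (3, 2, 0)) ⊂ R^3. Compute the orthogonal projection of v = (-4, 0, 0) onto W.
proj_W(v) = (-36/13, -24/13, 0)

Set up U = [u_1 | ... | u_1] ∈ R^(3×1). The projector onto W = col(U) is P = U (U^T U)^(-1) U^T.
Compute U^T U =
  [13],
and U^T v = (-12).
Solve U^T U · c = U^T v for the coefficients: c = (-12/13). The projection is proj_W(v) = U c.
Check: (v - proj_W(v)) · u_1 = 0  (should be 0).
Result: proj_W(v) = (-36/13, -24/13, 0).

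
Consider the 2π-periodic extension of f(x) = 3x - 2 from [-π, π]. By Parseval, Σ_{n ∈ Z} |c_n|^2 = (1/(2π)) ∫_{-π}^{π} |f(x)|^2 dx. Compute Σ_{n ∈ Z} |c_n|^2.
Σ |c_n|^2 = 3π^2 + 4

Expand and integrate term by term over [-π, π]:
  ∫ (3x)^2 dx = 9·(2π^3/3); ∫ 2·3·(-2)·x dx = 0 (odd integrand); ∫ (-2)^2 dx = 4·2π.
So (1/(2π)) ∫_{-π}^{π} (3x - 2)^2 dx = 9π^2/3 + 4 = 3π^2 + 4.
Parseval ⇒ Σ |c_n|^2 = 3π^2 + 4.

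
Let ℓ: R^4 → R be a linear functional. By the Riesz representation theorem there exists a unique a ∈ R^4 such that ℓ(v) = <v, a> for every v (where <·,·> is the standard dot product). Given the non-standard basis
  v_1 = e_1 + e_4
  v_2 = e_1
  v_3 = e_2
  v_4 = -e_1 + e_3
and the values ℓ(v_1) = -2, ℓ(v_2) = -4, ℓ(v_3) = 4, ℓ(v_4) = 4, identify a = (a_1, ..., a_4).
a = (-4, 4, 0, 2)

Write a = (a_1, ..., a_4) in the standard basis. For each basis vector v_i, ℓ(v_i) = <v_i, a> is a linear equation in the a_j's. Collect the n equations into a matrix system V a = ℓ, where row i of V is v_i (expressed in the standard basis). Since V is invertible (lower-triangular with 1s on the diagonal, up to permutation), solve by back-substitution:
  V =
[[1, 0, 0, 1],
 [1, 0, 0, 0],
 [0, 1, 0, 0],
 [-1, 0, 1, 0]]
  V a = (-2, -4, 4, 4)
Solving gives a = (-4, 4, 0, 2).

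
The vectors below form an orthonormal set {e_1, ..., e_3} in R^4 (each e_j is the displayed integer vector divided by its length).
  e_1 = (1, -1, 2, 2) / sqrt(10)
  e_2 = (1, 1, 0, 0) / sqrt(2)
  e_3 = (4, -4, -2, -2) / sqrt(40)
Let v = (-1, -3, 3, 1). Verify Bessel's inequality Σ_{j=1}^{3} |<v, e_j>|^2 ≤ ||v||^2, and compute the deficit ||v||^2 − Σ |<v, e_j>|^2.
Σ |<v, e_j>|^2 = 18; ||v||^2 = 20; deficit = 2

Write each e_j = u_j / sqrt(<u_j, u_j>) where u_j is the displayed integer vector. Then <v, e_j> = <v, u_j> / sqrt(<u_j, u_j>), so |<v, e_j>|^2 = <v, u_j>^2 / <u_j, u_j>.
Coefficients: <v, e_1> = 10/sqrt(10), <v, e_2> = -4/sqrt(2), <v, e_3> = 0/sqrt(40).
Square and sum: Σ |<v, e_j>|^2 = 18.
Compute ||v||^2 = v·v = 20.
Deficit = 20 − 18 = 2 ≥ 0, confirming Bessel's inequality. (The deficit equals ||v − Σ <v,e_j> e_j||^2, the squared distance from v to span{e_j}.)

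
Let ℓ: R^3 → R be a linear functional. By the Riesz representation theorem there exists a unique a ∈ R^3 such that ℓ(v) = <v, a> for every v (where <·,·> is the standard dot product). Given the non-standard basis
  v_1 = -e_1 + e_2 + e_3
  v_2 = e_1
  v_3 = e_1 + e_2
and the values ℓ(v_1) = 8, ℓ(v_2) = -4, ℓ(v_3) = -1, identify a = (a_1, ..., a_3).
a = (-4, 3, 1)

Write a = (a_1, ..., a_3) in the standard basis. For each basis vector v_i, ℓ(v_i) = <v_i, a> is a linear equation in the a_j's. Collect the n equations into a matrix system V a = ℓ, where row i of V is v_i (expressed in the standard basis). Since V is invertible (lower-triangular with 1s on the diagonal, up to permutation), solve by back-substitution:
  V =
[[-1, 1, 1],
 [1, 0, 0],
 [1, 1, 0]]
  V a = (8, -4, -1)
Solving gives a = (-4, 3, 1).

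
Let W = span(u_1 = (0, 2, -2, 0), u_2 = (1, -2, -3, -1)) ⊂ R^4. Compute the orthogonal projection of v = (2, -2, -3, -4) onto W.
proj_W(v) = (37/29, -78/29, -107/29, -37/29)

Set up U = [u_1 | ... | u_2] ∈ R^(4×2). The projector onto W = col(U) is P = U (U^T U)^(-1) U^T.
Compute U^T U =
  [8, 2]
  [2, 15],
and U^T v = (2, 19).
Solve U^T U · c = U^T v for the coefficients: c = (-2/29, 37/29). The projection is proj_W(v) = U c.
Check: (v - proj_W(v)) · u_1 = 0  (should be 0).
Check: (v - proj_W(v)) · u_2 = 0  (should be 0).
Result: proj_W(v) = (37/29, -78/29, -107/29, -37/29).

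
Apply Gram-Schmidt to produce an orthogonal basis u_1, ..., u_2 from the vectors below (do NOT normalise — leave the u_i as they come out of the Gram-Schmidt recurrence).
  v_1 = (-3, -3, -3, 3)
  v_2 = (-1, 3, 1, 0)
Orthogonal basis:
  u_1 = (-3, -3, -3, 3)
  u_2 = (-7/4, 9/4, 1/4, 3/4)

Apply the Gram-Schmidt recurrence
  u_1 = v_1
  u_i = v_i − Σ_{j<i} ((v_i · u_j) / (u_j · u_j)) · u_j.

Step by step this gives:
  u_1 = (-3, -3, -3, 3)
  u_2 = (-7/4, 9/4, 1/4, 3/4)

Orthogonality check:
  u_2 · u_1 = 0 (should be 0)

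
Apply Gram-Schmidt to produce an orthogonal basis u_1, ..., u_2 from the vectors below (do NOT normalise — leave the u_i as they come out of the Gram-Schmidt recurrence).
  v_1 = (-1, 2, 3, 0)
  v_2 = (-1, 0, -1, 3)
Orthogonal basis:
  u_1 = (-1, 2, 3, 0)
  u_2 = (-8/7, 2/7, -4/7, 3)

Apply the Gram-Schmidt recurrence
  u_1 = v_1
  u_i = v_i − Σ_{j<i} ((v_i · u_j) / (u_j · u_j)) · u_j.

Step by step this gives:
  u_1 = (-1, 2, 3, 0)
  u_2 = (-8/7, 2/7, -4/7, 3)

Orthogonality check:
  u_2 · u_1 = 0 (should be 0)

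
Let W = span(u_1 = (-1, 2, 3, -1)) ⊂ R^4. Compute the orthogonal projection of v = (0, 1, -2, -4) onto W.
proj_W(v) = (0, 0, 0, 0)

Set up U = [u_1 | ... | u_1] ∈ R^(4×1). The projector onto W = col(U) is P = U (U^T U)^(-1) U^T.
Compute U^T U =
  [15],
and U^T v = (0).
Solve U^T U · c = U^T v for the coefficients: c = (0). The projection is proj_W(v) = U c.
Check: (v - proj_W(v)) · u_1 = 0  (should be 0).
Result: proj_W(v) = (0, 0, 0, 0).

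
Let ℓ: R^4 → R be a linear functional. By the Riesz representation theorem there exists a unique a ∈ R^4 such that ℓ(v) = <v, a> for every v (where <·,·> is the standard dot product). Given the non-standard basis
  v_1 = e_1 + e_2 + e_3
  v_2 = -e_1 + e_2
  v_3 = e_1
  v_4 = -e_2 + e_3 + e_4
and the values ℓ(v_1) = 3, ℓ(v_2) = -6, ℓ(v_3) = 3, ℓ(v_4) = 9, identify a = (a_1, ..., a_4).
a = (3, -3, 3, 3)

Write a = (a_1, ..., a_4) in the standard basis. For each basis vector v_i, ℓ(v_i) = <v_i, a> is a linear equation in the a_j's. Collect the n equations into a matrix system V a = ℓ, where row i of V is v_i (expressed in the standard basis). Since V is invertible (lower-triangular with 1s on the diagonal, up to permutation), solve by back-substitution:
  V =
[[1, 1, 1, 0],
 [-1, 1, 0, 0],
 [1, 0, 0, 0],
 [0, -1, 1, 1]]
  V a = (3, -6, 3, 9)
Solving gives a = (3, -3, 3, 3).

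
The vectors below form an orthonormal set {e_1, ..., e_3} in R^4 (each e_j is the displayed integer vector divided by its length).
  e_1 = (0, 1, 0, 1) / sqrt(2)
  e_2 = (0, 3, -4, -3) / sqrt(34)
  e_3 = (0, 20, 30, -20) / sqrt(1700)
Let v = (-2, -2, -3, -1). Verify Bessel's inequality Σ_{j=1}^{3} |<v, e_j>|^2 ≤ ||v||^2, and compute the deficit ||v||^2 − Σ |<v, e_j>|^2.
Σ |<v, e_j>|^2 = 14; ||v||^2 = 18; deficit = 4

Write each e_j = u_j / sqrt(<u_j, u_j>) where u_j is the displayed integer vector. Then <v, e_j> = <v, u_j> / sqrt(<u_j, u_j>), so |<v, e_j>|^2 = <v, u_j>^2 / <u_j, u_j>.
Coefficients: <v, e_1> = -3/sqrt(2), <v, e_2> = 9/sqrt(34), <v, e_3> = -110/sqrt(1700).
Square and sum: Σ |<v, e_j>|^2 = 14.
Compute ||v||^2 = v·v = 18.
Deficit = 18 − 14 = 4 ≥ 0, confirming Bessel's inequality. (The deficit equals ||v − Σ <v,e_j> e_j||^2, the squared distance from v to span{e_j}.)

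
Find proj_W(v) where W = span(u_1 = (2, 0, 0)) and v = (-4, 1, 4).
proj_W(v) = (-4, 0, 0)

Set up U = [u_1 | ... | u_1] ∈ R^(3×1). The projector onto W = col(U) is P = U (U^T U)^(-1) U^T.
Compute U^T U =
  [4],
and U^T v = (-8).
Solve U^T U · c = U^T v for the coefficients: c = (-2). The projection is proj_W(v) = U c.
Check: (v - proj_W(v)) · u_1 = 0  (should be 0).
Result: proj_W(v) = (-4, 0, 0).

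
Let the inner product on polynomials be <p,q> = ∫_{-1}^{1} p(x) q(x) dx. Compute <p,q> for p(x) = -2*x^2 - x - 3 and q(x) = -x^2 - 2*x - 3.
<p,q> = 392/15

Expand the product: p(x)·q(x) = 2*x^4 + 5*x^3 + 11*x^2 + 9*x + 9.
∫_{-1}^{1} of each monomial x^k gives [2/(k+1) if k even, 0 if k odd]. Integrating term-by-term (or equivalently evaluating the antiderivative F(x) = 2*x^5/5 + 5*x^4/4 + 11*x^3/3 + 9*x^2/2 + 9*x at the endpoints):
  F(1) − F(−1) = 1129/60 − (-439/60) = 392/15.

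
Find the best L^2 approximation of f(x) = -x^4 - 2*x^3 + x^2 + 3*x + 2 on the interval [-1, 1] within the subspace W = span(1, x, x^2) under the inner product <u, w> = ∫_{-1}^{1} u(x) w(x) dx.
g(x) = x^2/7 + 9*x/5 + 73/35

The best approximation g ∈ W is the orthogonal projection of f onto W. Writing g = a_0 + a_1 x + a_2 x^2, the coefficients solve the normal equations G · a = b where
  G_{ij} = <φ_i, φ_j> and b_i = <f, φ_i>, with φ_0 = 1, φ_1 = x, φ_2 = x^2.
G =
  [2, 0, 2/3]
  [0, 2/3, 0]
  [2/3, 0, 2/5],
b = (64/15, 6/5, 152/105).
Solving gives a_0 = 73/35, a_1 = 9/5, a_2 = 1/7, so
  g(x) = x^2/7 + 9*x/5 + 73/35.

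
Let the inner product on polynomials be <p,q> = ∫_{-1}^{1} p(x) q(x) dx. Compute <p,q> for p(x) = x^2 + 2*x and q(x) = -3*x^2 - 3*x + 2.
<p,q> = -58/15

Expand the product: p(x)·q(x) = -3*x^4 - 9*x^3 - 4*x^2 + 4*x.
∫_{-1}^{1} of each monomial x^k gives [2/(k+1) if k even, 0 if k odd]. Integrating term-by-term (or equivalently evaluating the antiderivative F(x) = -3*x^5/5 - 9*x^4/4 - 4*x^3/3 + 2*x^2 at the endpoints):
  F(1) − F(−1) = -131/60 − (101/60) = -58/15.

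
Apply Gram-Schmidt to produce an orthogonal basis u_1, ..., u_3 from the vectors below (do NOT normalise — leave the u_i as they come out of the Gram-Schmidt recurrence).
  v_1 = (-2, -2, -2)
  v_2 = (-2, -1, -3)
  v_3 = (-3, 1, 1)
Orthogonal basis:
  u_1 = (-2, -2, -2)
  u_2 = (0, 1, -1)
  u_3 = (-8/3, 4/3, 4/3)

Apply the Gram-Schmidt recurrence
  u_1 = v_1
  u_i = v_i − Σ_{j<i} ((v_i · u_j) / (u_j · u_j)) · u_j.

Step by step this gives:
  u_1 = (-2, -2, -2)
  u_2 = (0, 1, -1)
  u_3 = (-8/3, 4/3, 4/3)

Orthogonality check:
  u_2 · u_1 = 0 (should be 0)
  u_3 · u_1 = 0 (should be 0)
  u_3 · u_2 = 0 (should be 0)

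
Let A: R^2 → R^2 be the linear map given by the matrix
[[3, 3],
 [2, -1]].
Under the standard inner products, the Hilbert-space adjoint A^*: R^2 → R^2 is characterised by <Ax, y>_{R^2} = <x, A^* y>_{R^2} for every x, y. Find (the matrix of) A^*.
A^* = A^T =
[[3, 2],
 [3, -1]]

For real matrices with standard dot products, the defining identity <Ax, y> = <x, A^* y> gives (Ax)^T y = x^T (A^*) y, i.e. x^T A^T y = x^T (A^*) y. Since this holds for all x, y, we must have A^* = A^T. Therefore
A^* =
[[3, 2],
 [3, -1]].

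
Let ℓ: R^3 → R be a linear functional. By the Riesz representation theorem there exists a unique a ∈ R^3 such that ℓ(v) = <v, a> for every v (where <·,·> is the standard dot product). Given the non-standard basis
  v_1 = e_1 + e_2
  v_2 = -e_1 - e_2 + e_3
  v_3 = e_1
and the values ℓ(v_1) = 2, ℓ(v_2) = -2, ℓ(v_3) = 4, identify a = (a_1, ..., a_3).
a = (4, -2, 0)

Write a = (a_1, ..., a_3) in the standard basis. For each basis vector v_i, ℓ(v_i) = <v_i, a> is a linear equation in the a_j's. Collect the n equations into a matrix system V a = ℓ, where row i of V is v_i (expressed in the standard basis). Since V is invertible (lower-triangular with 1s on the diagonal, up to permutation), solve by back-substitution:
  V =
[[1, 1, 0],
 [-1, -1, 1],
 [1, 0, 0]]
  V a = (2, -2, 4)
Solving gives a = (4, -2, 0).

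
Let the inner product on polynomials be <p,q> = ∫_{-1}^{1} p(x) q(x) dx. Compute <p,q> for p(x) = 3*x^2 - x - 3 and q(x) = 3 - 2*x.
<p,q> = -32/3

Expand the product: p(x)·q(x) = -6*x^3 + 11*x^2 + 3*x - 9.
∫_{-1}^{1} of each monomial x^k gives [2/(k+1) if k even, 0 if k odd]. Integrating term-by-term (or equivalently evaluating the antiderivative F(x) = -3*x^4/2 + 11*x^3/3 + 3*x^2/2 - 9*x at the endpoints):
  F(1) − F(−1) = -16/3 − (16/3) = -32/3.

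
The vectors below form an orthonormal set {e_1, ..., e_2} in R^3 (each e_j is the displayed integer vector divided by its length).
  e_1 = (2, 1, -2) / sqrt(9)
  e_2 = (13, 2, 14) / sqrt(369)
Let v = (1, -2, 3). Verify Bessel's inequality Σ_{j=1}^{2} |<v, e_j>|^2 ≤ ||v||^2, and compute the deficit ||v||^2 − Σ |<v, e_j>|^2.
Σ |<v, e_j>|^2 = 453/41; ||v||^2 = 14; deficit = 121/41

Write each e_j = u_j / sqrt(<u_j, u_j>) where u_j is the displayed integer vector. Then <v, e_j> = <v, u_j> / sqrt(<u_j, u_j>), so |<v, e_j>|^2 = <v, u_j>^2 / <u_j, u_j>.
Coefficients: <v, e_1> = -6/sqrt(9), <v, e_2> = 51/sqrt(369).
Square and sum: Σ |<v, e_j>|^2 = 453/41.
Compute ||v||^2 = v·v = 14.
Deficit = 14 − 453/41 = 121/41 ≥ 0, confirming Bessel's inequality. (The deficit equals ||v − Σ <v,e_j> e_j||^2, the squared distance from v to span{e_j}.)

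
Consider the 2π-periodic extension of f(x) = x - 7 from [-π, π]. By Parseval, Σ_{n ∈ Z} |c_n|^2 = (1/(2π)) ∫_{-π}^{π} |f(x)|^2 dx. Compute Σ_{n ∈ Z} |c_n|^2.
Σ |c_n|^2 = π^2/3 + 49

Expand and integrate term by term over [-π, π]:
  ∫ (x)^2 dx = 1·(2π^3/3); ∫ 2·1·(-7)·x dx = 0 (odd integrand); ∫ (-7)^2 dx = 49·2π.
So (1/(2π)) ∫_{-π}^{π} (x - 7)^2 dx = 1π^2/3 + 49 = π^2/3 + 49.
Parseval ⇒ Σ |c_n|^2 = π^2/3 + 49.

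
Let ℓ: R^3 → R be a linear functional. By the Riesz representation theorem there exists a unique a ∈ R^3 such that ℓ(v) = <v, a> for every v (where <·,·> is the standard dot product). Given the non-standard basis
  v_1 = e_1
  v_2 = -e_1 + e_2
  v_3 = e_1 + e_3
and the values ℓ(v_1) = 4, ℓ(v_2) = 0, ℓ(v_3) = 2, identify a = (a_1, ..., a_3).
a = (4, 4, -2)

Write a = (a_1, ..., a_3) in the standard basis. For each basis vector v_i, ℓ(v_i) = <v_i, a> is a linear equation in the a_j's. Collect the n equations into a matrix system V a = ℓ, where row i of V is v_i (expressed in the standard basis). Since V is invertible (lower-triangular with 1s on the diagonal, up to permutation), solve by back-substitution:
  V =
[[1, 0, 0],
 [-1, 1, 0],
 [1, 0, 1]]
  V a = (4, 0, 2)
Solving gives a = (4, 4, -2).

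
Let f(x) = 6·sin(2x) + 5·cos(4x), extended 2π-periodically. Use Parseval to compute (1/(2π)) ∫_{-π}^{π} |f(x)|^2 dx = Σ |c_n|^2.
Σ |c_n|^2 = 61/2

Expand |f|^2 and use orthogonality of {sin(nx), cos(mx)} on [-π, π]:
  ∫_{-π}^{π} sin(nx)^2 dx = π, ∫ cos(mx)^2 dx = π, and cross terms integrate to 0.
So ∫_{-π}^{π} f(x)^2 dx = 6^2 · π + 5^2 · π = (36 + 25)π.
Divide by 2π: (36 + 25)/2 = 61/2.
By Parseval, this equals Σ |c_n|^2.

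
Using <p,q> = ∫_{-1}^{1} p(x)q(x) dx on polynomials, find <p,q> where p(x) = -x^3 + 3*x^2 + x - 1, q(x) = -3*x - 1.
<p,q> = -4/5

Expand the product: p(x)·q(x) = 3*x^4 - 8*x^3 - 6*x^2 + 2*x + 1.
∫_{-1}^{1} of each monomial x^k gives [2/(k+1) if k even, 0 if k odd]. Integrating term-by-term (or equivalently evaluating the antiderivative F(x) = 3*x^5/5 - 2*x^4 - 2*x^3 + x^2 + x at the endpoints):
  F(1) − F(−1) = -7/5 − (-3/5) = -4/5.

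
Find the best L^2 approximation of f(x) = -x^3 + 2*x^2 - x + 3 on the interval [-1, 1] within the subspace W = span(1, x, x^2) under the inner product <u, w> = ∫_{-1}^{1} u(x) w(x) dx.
g(x) = 2*x^2 - 8*x/5 + 3

The best approximation g ∈ W is the orthogonal projection of f onto W. Writing g = a_0 + a_1 x + a_2 x^2, the coefficients solve the normal equations G · a = b where
  G_{ij} = <φ_i, φ_j> and b_i = <f, φ_i>, with φ_0 = 1, φ_1 = x, φ_2 = x^2.
G =
  [2, 0, 2/3]
  [0, 2/3, 0]
  [2/3, 0, 2/5],
b = (22/3, -16/15, 14/5).
Solving gives a_0 = 3, a_1 = -8/5, a_2 = 2, so
  g(x) = 2*x^2 - 8*x/5 + 3.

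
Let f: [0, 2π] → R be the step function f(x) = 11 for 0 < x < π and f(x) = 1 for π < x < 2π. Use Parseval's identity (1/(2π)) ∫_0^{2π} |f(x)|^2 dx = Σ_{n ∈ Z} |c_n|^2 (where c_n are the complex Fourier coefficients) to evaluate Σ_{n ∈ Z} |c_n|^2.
Σ |c_n|^2 = 61

Parseval equates the L^2 energy of f (normalised by 1/(2π)) with the ℓ^2 sum of its Fourier coefficients: (1/(2π)) ∫_0^{2π} |f|^2 = Σ |c_n|^2.
Compute the left side: (1/(2π)) [∫_0^π 11^2 dx + ∫_π^{2π} 1^2 dx] = (1/(2π)) · (121π + 1π) = (121 + 1)/2 = 61.
So Σ_{n ∈ Z} |c_n|^2 = 61.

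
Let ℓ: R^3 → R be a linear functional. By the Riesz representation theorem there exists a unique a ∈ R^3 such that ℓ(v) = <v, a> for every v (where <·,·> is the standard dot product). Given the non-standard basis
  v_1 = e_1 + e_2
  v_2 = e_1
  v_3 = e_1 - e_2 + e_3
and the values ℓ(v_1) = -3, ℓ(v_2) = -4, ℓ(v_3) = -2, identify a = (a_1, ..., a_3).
a = (-4, 1, 3)

Write a = (a_1, ..., a_3) in the standard basis. For each basis vector v_i, ℓ(v_i) = <v_i, a> is a linear equation in the a_j's. Collect the n equations into a matrix system V a = ℓ, where row i of V is v_i (expressed in the standard basis). Since V is invertible (lower-triangular with 1s on the diagonal, up to permutation), solve by back-substitution:
  V =
[[1, 1, 0],
 [1, 0, 0],
 [1, -1, 1]]
  V a = (-3, -4, -2)
Solving gives a = (-4, 1, 3).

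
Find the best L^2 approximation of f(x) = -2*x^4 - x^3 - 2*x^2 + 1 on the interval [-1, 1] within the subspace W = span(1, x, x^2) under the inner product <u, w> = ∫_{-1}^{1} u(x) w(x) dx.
g(x) = -26*x^2/7 - 3*x/5 + 41/35

The best approximation g ∈ W is the orthogonal projection of f onto W. Writing g = a_0 + a_1 x + a_2 x^2, the coefficients solve the normal equations G · a = b where
  G_{ij} = <φ_i, φ_j> and b_i = <f, φ_i>, with φ_0 = 1, φ_1 = x, φ_2 = x^2.
G =
  [2, 0, 2/3]
  [0, 2/3, 0]
  [2/3, 0, 2/5],
b = (-2/15, -2/5, -74/105).
Solving gives a_0 = 41/35, a_1 = -3/5, a_2 = -26/7, so
  g(x) = -26*x^2/7 - 3*x/5 + 41/35.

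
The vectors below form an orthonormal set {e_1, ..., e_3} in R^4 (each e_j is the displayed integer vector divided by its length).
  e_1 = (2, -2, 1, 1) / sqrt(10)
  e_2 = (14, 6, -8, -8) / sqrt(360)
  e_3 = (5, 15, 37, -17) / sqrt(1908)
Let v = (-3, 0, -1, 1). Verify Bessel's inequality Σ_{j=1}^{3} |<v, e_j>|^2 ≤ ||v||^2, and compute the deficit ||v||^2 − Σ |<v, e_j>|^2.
Σ |<v, e_j>|^2 = 2331/212; ||v||^2 = 11; deficit = 1/212

Write each e_j = u_j / sqrt(<u_j, u_j>) where u_j is the displayed integer vector. Then <v, e_j> = <v, u_j> / sqrt(<u_j, u_j>), so |<v, e_j>|^2 = <v, u_j>^2 / <u_j, u_j>.
Coefficients: <v, e_1> = -6/sqrt(10), <v, e_2> = -42/sqrt(360), <v, e_3> = -69/sqrt(1908).
Square and sum: Σ |<v, e_j>|^2 = 2331/212.
Compute ||v||^2 = v·v = 11.
Deficit = 11 − 2331/212 = 1/212 ≥ 0, confirming Bessel's inequality. (The deficit equals ||v − Σ <v,e_j> e_j||^2, the squared distance from v to span{e_j}.)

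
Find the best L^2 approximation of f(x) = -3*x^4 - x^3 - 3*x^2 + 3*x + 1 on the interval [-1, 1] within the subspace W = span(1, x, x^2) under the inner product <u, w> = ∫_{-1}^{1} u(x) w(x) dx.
g(x) = -39*x^2/7 + 12*x/5 + 44/35

The best approximation g ∈ W is the orthogonal projection of f onto W. Writing g = a_0 + a_1 x + a_2 x^2, the coefficients solve the normal equations G · a = b where
  G_{ij} = <φ_i, φ_j> and b_i = <f, φ_i>, with φ_0 = 1, φ_1 = x, φ_2 = x^2.
G =
  [2, 0, 2/3]
  [0, 2/3, 0]
  [2/3, 0, 2/5],
b = (-6/5, 8/5, -146/105).
Solving gives a_0 = 44/35, a_1 = 12/5, a_2 = -39/7, so
  g(x) = -39*x^2/7 + 12*x/5 + 44/35.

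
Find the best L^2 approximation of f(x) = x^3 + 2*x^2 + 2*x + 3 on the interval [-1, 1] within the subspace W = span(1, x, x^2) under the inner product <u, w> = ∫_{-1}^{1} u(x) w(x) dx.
g(x) = 2*x^2 + 13*x/5 + 3

The best approximation g ∈ W is the orthogonal projection of f onto W. Writing g = a_0 + a_1 x + a_2 x^2, the coefficients solve the normal equations G · a = b where
  G_{ij} = <φ_i, φ_j> and b_i = <f, φ_i>, with φ_0 = 1, φ_1 = x, φ_2 = x^2.
G =
  [2, 0, 2/3]
  [0, 2/3, 0]
  [2/3, 0, 2/5],
b = (22/3, 26/15, 14/5).
Solving gives a_0 = 3, a_1 = 13/5, a_2 = 2, so
  g(x) = 2*x^2 + 13*x/5 + 3.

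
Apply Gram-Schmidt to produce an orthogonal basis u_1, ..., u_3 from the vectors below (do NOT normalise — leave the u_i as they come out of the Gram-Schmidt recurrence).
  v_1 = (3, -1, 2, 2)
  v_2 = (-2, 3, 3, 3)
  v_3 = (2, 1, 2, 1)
Orthogonal basis:
  u_1 = (3, -1, 2, 2)
  u_2 = (-5/2, 19/6, 8/3, 8/3)
  u_3 = (41/61, 533/549, 131/549, -418/549)

Apply the Gram-Schmidt recurrence
  u_1 = v_1
  u_i = v_i − Σ_{j<i} ((v_i · u_j) / (u_j · u_j)) · u_j.

Step by step this gives:
  u_1 = (3, -1, 2, 2)
  u_2 = (-5/2, 19/6, 8/3, 8/3)
  u_3 = (41/61, 533/549, 131/549, -418/549)

Orthogonality check:
  u_2 · u_1 = 0 (should be 0)
  u_3 · u_1 = 0 (should be 0)
  u_3 · u_2 = 0 (should be 0)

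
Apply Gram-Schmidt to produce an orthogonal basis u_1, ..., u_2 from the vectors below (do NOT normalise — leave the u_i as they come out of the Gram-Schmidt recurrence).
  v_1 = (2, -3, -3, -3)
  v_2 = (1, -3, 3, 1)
Orthogonal basis:
  u_1 = (2, -3, -3, -3)
  u_2 = (33/31, -96/31, 90/31, 28/31)

Apply the Gram-Schmidt recurrence
  u_1 = v_1
  u_i = v_i − Σ_{j<i} ((v_i · u_j) / (u_j · u_j)) · u_j.

Step by step this gives:
  u_1 = (2, -3, -3, -3)
  u_2 = (33/31, -96/31, 90/31, 28/31)

Orthogonality check:
  u_2 · u_1 = 0 (should be 0)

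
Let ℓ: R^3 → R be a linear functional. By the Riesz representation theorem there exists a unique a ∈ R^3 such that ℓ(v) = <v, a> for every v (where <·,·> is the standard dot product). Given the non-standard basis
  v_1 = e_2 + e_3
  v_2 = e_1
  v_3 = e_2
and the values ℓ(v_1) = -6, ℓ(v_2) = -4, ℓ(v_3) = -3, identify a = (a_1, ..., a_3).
a = (-4, -3, -3)

Write a = (a_1, ..., a_3) in the standard basis. For each basis vector v_i, ℓ(v_i) = <v_i, a> is a linear equation in the a_j's. Collect the n equations into a matrix system V a = ℓ, where row i of V is v_i (expressed in the standard basis). Since V is invertible (lower-triangular with 1s on the diagonal, up to permutation), solve by back-substitution:
  V =
[[0, 1, 1],
 [1, 0, 0],
 [0, 1, 0]]
  V a = (-6, -4, -3)
Solving gives a = (-4, -3, -3).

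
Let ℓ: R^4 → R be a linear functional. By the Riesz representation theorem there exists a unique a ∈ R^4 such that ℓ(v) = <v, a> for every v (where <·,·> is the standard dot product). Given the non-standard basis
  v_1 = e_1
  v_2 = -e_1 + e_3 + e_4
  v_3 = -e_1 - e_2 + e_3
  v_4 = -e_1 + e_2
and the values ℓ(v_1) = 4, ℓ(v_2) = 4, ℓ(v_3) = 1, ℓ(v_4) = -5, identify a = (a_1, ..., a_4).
a = (4, -1, 4, 4)

Write a = (a_1, ..., a_4) in the standard basis. For each basis vector v_i, ℓ(v_i) = <v_i, a> is a linear equation in the a_j's. Collect the n equations into a matrix system V a = ℓ, where row i of V is v_i (expressed in the standard basis). Since V is invertible (lower-triangular with 1s on the diagonal, up to permutation), solve by back-substitution:
  V =
[[1, 0, 0, 0],
 [-1, 0, 1, 1],
 [-1, -1, 1, 0],
 [-1, 1, 0, 0]]
  V a = (4, 4, 1, -5)
Solving gives a = (4, -1, 4, 4).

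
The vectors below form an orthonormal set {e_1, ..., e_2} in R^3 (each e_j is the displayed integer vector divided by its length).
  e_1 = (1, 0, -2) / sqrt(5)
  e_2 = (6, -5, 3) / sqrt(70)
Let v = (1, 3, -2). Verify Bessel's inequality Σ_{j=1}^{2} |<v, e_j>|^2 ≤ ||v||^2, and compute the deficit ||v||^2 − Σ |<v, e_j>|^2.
Σ |<v, e_j>|^2 = 115/14; ||v||^2 = 14; deficit = 81/14

Write each e_j = u_j / sqrt(<u_j, u_j>) where u_j is the displayed integer vector. Then <v, e_j> = <v, u_j> / sqrt(<u_j, u_j>), so |<v, e_j>|^2 = <v, u_j>^2 / <u_j, u_j>.
Coefficients: <v, e_1> = 5/sqrt(5), <v, e_2> = -15/sqrt(70).
Square and sum: Σ |<v, e_j>|^2 = 115/14.
Compute ||v||^2 = v·v = 14.
Deficit = 14 − 115/14 = 81/14 ≥ 0, confirming Bessel's inequality. (The deficit equals ||v − Σ <v,e_j> e_j||^2, the squared distance from v to span{e_j}.)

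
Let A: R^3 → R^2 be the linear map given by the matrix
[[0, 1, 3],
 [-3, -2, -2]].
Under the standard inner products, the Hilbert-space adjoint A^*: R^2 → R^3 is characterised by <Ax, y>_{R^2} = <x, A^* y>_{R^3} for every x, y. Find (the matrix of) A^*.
A^* = A^T =
[[0, -3],
 [1, -2],
 [3, -2]]

For real matrices with standard dot products, the defining identity <Ax, y> = <x, A^* y> gives (Ax)^T y = x^T (A^*) y, i.e. x^T A^T y = x^T (A^*) y. Since this holds for all x, y, we must have A^* = A^T. Therefore
A^* =
[[0, -3],
 [1, -2],
 [3, -2]].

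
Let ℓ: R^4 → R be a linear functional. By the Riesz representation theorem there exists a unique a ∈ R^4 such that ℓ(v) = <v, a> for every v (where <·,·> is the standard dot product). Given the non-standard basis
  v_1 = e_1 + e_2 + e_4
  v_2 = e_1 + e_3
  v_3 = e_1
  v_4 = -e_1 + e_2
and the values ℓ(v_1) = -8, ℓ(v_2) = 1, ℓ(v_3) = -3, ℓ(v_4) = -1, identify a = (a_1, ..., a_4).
a = (-3, -4, 4, -1)

Write a = (a_1, ..., a_4) in the standard basis. For each basis vector v_i, ℓ(v_i) = <v_i, a> is a linear equation in the a_j's. Collect the n equations into a matrix system V a = ℓ, where row i of V is v_i (expressed in the standard basis). Since V is invertible (lower-triangular with 1s on the diagonal, up to permutation), solve by back-substitution:
  V =
[[1, 1, 0, 1],
 [1, 0, 1, 0],
 [1, 0, 0, 0],
 [-1, 1, 0, 0]]
  V a = (-8, 1, -3, -1)
Solving gives a = (-3, -4, 4, -1).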